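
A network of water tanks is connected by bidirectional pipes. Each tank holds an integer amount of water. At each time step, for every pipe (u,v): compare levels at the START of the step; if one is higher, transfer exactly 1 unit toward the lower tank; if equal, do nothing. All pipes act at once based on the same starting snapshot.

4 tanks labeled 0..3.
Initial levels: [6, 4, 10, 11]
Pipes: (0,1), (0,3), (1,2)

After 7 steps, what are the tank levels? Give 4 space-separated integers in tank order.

Answer: 7 9 7 8

Derivation:
Step 1: flows [0->1,3->0,2->1] -> levels [6 6 9 10]
Step 2: flows [0=1,3->0,2->1] -> levels [7 7 8 9]
Step 3: flows [0=1,3->0,2->1] -> levels [8 8 7 8]
Step 4: flows [0=1,0=3,1->2] -> levels [8 7 8 8]
Step 5: flows [0->1,0=3,2->1] -> levels [7 9 7 8]
Step 6: flows [1->0,3->0,1->2] -> levels [9 7 8 7]
Step 7: flows [0->1,0->3,2->1] -> levels [7 9 7 8]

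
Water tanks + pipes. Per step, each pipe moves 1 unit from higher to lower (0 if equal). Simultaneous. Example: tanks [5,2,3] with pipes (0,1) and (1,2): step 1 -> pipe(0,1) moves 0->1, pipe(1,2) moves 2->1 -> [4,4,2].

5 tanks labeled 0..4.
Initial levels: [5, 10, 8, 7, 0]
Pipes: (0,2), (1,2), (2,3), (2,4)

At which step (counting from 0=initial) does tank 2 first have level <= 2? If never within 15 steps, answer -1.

Answer: -1

Derivation:
Step 1: flows [2->0,1->2,2->3,2->4] -> levels [6 9 6 8 1]
Step 2: flows [0=2,1->2,3->2,2->4] -> levels [6 8 7 7 2]
Step 3: flows [2->0,1->2,2=3,2->4] -> levels [7 7 6 7 3]
Step 4: flows [0->2,1->2,3->2,2->4] -> levels [6 6 8 6 4]
Step 5: flows [2->0,2->1,2->3,2->4] -> levels [7 7 4 7 5]
Step 6: flows [0->2,1->2,3->2,4->2] -> levels [6 6 8 6 4]
  -> period-2 cycle (repeats step 4); tank 2 never drops to <=2
Tank 2 never reaches <=2 within 15 steps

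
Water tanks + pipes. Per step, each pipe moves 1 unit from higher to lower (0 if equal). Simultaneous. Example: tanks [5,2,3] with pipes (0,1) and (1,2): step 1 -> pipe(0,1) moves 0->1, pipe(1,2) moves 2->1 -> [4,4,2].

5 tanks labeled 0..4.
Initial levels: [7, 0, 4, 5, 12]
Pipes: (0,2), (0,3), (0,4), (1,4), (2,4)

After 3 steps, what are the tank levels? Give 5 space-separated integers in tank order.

Step 1: flows [0->2,0->3,4->0,4->1,4->2] -> levels [6 1 6 6 9]
Step 2: flows [0=2,0=3,4->0,4->1,4->2] -> levels [7 2 7 6 6]
Step 3: flows [0=2,0->3,0->4,4->1,2->4] -> levels [5 3 6 7 7]

Answer: 5 3 6 7 7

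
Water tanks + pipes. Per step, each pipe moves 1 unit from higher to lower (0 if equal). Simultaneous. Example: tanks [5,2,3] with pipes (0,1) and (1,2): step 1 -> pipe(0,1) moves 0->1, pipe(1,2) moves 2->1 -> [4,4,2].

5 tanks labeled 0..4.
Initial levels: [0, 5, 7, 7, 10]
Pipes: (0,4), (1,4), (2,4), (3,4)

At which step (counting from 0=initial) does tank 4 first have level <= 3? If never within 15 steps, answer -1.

Answer: 5

Derivation:
Step 1: flows [4->0,4->1,4->2,4->3] -> levels [1 6 8 8 6]
Step 2: flows [4->0,1=4,2->4,3->4] -> levels [2 6 7 7 7]
Step 3: flows [4->0,4->1,2=4,3=4] -> levels [3 7 7 7 5]
Step 4: flows [4->0,1->4,2->4,3->4] -> levels [4 6 6 6 7]
Step 5: flows [4->0,4->1,4->2,4->3] -> levels [5 7 7 7 3]
Tank 4 first reaches <=3 at step 5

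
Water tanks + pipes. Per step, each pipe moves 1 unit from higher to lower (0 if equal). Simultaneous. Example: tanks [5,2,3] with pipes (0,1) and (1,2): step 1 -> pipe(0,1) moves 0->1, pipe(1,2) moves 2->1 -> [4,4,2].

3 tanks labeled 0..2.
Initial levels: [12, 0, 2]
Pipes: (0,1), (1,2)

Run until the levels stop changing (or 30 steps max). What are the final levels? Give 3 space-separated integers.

Step 1: flows [0->1,2->1] -> levels [11 2 1]
Step 2: flows [0->1,1->2] -> levels [10 2 2]
Step 3: flows [0->1,1=2] -> levels [9 3 2]
Step 4: flows [0->1,1->2] -> levels [8 3 3]
Step 5: flows [0->1,1=2] -> levels [7 4 3]
Step 6: flows [0->1,1->2] -> levels [6 4 4]
Step 7: flows [0->1,1=2] -> levels [5 5 4]
Step 8: flows [0=1,1->2] -> levels [5 4 5]
Step 9: flows [0->1,2->1] -> levels [4 6 4]
Step 10: flows [1->0,1->2] -> levels [5 4 5]
  -> period-2 cycle: step 10 state = step 8 state; never stabilizes
  -> state at step 30: (30-8) mod 2 = 0, same as step 8 -> [5 4 5]

Answer: 5 4 5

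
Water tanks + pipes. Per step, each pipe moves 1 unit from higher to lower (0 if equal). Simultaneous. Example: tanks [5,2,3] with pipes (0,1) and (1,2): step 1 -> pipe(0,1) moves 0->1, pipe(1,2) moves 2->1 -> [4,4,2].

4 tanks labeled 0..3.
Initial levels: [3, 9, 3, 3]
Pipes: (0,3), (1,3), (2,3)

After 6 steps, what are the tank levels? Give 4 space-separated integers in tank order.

Step 1: flows [0=3,1->3,2=3] -> levels [3 8 3 4]
Step 2: flows [3->0,1->3,3->2] -> levels [4 7 4 3]
Step 3: flows [0->3,1->3,2->3] -> levels [3 6 3 6]
Step 4: flows [3->0,1=3,3->2] -> levels [4 6 4 4]
Step 5: flows [0=3,1->3,2=3] -> levels [4 5 4 5]
Step 6: flows [3->0,1=3,3->2] -> levels [5 5 5 3]

Answer: 5 5 5 3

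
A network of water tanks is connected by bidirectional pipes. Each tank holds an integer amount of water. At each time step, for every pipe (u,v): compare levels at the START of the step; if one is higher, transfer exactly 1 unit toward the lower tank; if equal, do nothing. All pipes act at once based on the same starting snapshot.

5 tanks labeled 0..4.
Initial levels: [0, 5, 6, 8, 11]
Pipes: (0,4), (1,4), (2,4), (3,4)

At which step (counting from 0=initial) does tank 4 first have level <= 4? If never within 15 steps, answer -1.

Answer: 4

Derivation:
Step 1: flows [4->0,4->1,4->2,4->3] -> levels [1 6 7 9 7]
Step 2: flows [4->0,4->1,2=4,3->4] -> levels [2 7 7 8 6]
Step 3: flows [4->0,1->4,2->4,3->4] -> levels [3 6 6 7 8]
Step 4: flows [4->0,4->1,4->2,4->3] -> levels [4 7 7 8 4]
Tank 4 first reaches <=4 at step 4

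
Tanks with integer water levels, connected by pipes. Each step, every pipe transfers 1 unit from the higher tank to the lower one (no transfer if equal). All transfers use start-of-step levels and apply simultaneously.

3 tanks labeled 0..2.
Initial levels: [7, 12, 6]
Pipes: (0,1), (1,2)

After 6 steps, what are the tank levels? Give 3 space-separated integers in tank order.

Step 1: flows [1->0,1->2] -> levels [8 10 7]
Step 2: flows [1->0,1->2] -> levels [9 8 8]
Step 3: flows [0->1,1=2] -> levels [8 9 8]
Step 4: flows [1->0,1->2] -> levels [9 7 9]
Step 5: flows [0->1,2->1] -> levels [8 9 8]
  -> period-2 cycle: step 5 state = step 3 state
  -> state at step 6: (6-3) mod 2 = 1, same as step 4 -> [9 7 9]

Answer: 9 7 9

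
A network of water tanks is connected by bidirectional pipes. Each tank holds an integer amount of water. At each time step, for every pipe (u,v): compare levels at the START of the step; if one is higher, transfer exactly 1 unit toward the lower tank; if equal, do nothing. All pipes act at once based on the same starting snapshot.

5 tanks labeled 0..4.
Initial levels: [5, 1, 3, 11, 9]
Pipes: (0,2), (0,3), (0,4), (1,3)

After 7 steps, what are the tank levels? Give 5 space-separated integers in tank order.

Answer: 4 5 7 6 7

Derivation:
Step 1: flows [0->2,3->0,4->0,3->1] -> levels [6 2 4 9 8]
Step 2: flows [0->2,3->0,4->0,3->1] -> levels [7 3 5 7 7]
Step 3: flows [0->2,0=3,0=4,3->1] -> levels [6 4 6 6 7]
Step 4: flows [0=2,0=3,4->0,3->1] -> levels [7 5 6 5 6]
Step 5: flows [0->2,0->3,0->4,1=3] -> levels [4 5 7 6 7]
Step 6: flows [2->0,3->0,4->0,3->1] -> levels [7 6 6 4 6]
Step 7: flows [0->2,0->3,0->4,1->3] -> levels [4 5 7 6 7]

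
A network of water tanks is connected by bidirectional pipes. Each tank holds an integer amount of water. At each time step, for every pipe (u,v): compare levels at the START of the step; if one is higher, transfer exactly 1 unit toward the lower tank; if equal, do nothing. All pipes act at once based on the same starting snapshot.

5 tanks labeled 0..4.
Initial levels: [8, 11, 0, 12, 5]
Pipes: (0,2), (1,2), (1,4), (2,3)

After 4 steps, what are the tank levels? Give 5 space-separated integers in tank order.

Answer: 7 8 7 8 6

Derivation:
Step 1: flows [0->2,1->2,1->4,3->2] -> levels [7 9 3 11 6]
Step 2: flows [0->2,1->2,1->4,3->2] -> levels [6 7 6 10 7]
Step 3: flows [0=2,1->2,1=4,3->2] -> levels [6 6 8 9 7]
Step 4: flows [2->0,2->1,4->1,3->2] -> levels [7 8 7 8 6]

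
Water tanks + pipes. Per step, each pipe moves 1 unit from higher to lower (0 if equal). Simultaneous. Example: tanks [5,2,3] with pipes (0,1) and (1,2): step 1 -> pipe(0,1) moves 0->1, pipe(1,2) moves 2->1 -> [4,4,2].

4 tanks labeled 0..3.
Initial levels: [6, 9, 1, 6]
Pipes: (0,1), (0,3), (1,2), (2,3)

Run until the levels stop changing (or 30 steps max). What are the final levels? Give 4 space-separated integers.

Answer: 6 6 5 5

Derivation:
Step 1: flows [1->0,0=3,1->2,3->2] -> levels [7 7 3 5]
Step 2: flows [0=1,0->3,1->2,3->2] -> levels [6 6 5 5]
Step 3: flows [0=1,0->3,1->2,2=3] -> levels [5 5 6 6]
Step 4: flows [0=1,3->0,2->1,2=3] -> levels [6 6 5 5]
  -> period-2 cycle: step 4 state = step 2 state; never stabilizes
  -> state at step 30: (30-2) mod 2 = 0, same as step 2 -> [6 6 5 5]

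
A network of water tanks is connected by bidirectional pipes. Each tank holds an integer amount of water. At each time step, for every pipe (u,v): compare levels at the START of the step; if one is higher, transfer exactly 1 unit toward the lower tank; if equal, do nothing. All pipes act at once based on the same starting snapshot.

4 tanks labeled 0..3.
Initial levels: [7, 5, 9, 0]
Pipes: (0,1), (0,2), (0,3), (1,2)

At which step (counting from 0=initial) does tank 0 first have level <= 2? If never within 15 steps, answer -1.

Answer: -1

Derivation:
Step 1: flows [0->1,2->0,0->3,2->1] -> levels [6 7 7 1]
Step 2: flows [1->0,2->0,0->3,1=2] -> levels [7 6 6 2]
Step 3: flows [0->1,0->2,0->3,1=2] -> levels [4 7 7 3]
Step 4: flows [1->0,2->0,0->3,1=2] -> levels [5 6 6 4]
Step 5: flows [1->0,2->0,0->3,1=2] -> levels [6 5 5 5]
Step 6: flows [0->1,0->2,0->3,1=2] -> levels [3 6 6 6]
Step 7: flows [1->0,2->0,3->0,1=2] -> levels [6 5 5 5]
  -> period-2 cycle (repeats step 5); tank 0 never drops to <=2
Tank 0 never reaches <=2 within 15 steps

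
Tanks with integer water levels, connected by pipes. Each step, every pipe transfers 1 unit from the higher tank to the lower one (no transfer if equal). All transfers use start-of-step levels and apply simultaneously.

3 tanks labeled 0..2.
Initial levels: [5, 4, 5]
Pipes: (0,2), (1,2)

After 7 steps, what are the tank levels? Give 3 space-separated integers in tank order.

Step 1: flows [0=2,2->1] -> levels [5 5 4]
Step 2: flows [0->2,1->2] -> levels [4 4 6]
Step 3: flows [2->0,2->1] -> levels [5 5 4]
  -> period-2 cycle: step 3 state = step 1 state
  -> state at step 7: (7-1) mod 2 = 0, same as step 1 -> [5 5 4]

Answer: 5 5 4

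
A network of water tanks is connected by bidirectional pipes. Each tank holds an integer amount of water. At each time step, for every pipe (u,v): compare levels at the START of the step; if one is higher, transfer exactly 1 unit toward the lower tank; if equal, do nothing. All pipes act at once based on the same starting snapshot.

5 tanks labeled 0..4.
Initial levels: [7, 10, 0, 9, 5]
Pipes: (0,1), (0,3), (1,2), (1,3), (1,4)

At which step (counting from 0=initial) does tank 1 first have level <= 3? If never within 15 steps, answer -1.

Answer: -1

Derivation:
Step 1: flows [1->0,3->0,1->2,1->3,1->4] -> levels [9 6 1 9 6]
Step 2: flows [0->1,0=3,1->2,3->1,1=4] -> levels [8 7 2 8 6]
Step 3: flows [0->1,0=3,1->2,3->1,1->4] -> levels [7 7 3 7 7]
Step 4: flows [0=1,0=3,1->2,1=3,1=4] -> levels [7 6 4 7 7]
Step 5: flows [0->1,0=3,1->2,3->1,4->1] -> levels [6 8 5 6 6]
Step 6: flows [1->0,0=3,1->2,1->3,1->4] -> levels [7 4 6 7 7]
Step 7: flows [0->1,0=3,2->1,3->1,4->1] -> levels [6 8 5 6 6]
  -> period-2 cycle (repeats step 5); tank 1 never drops to <=3
Tank 1 never reaches <=3 within 15 steps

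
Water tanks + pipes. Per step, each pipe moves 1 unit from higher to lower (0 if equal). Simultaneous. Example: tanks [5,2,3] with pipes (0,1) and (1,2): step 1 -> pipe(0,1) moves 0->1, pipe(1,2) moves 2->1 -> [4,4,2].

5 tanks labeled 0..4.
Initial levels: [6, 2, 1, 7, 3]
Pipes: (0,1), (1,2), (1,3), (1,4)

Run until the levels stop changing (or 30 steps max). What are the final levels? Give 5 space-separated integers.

Step 1: flows [0->1,1->2,3->1,4->1] -> levels [5 4 2 6 2]
Step 2: flows [0->1,1->2,3->1,1->4] -> levels [4 4 3 5 3]
Step 3: flows [0=1,1->2,3->1,1->4] -> levels [4 3 4 4 4]
Step 4: flows [0->1,2->1,3->1,4->1] -> levels [3 7 3 3 3]
Step 5: flows [1->0,1->2,1->3,1->4] -> levels [4 3 4 4 4]
  -> period-2 cycle: step 5 state = step 3 state; never stabilizes
  -> state at step 30: (30-3) mod 2 = 1, same as step 4 -> [3 7 3 3 3]

Answer: 3 7 3 3 3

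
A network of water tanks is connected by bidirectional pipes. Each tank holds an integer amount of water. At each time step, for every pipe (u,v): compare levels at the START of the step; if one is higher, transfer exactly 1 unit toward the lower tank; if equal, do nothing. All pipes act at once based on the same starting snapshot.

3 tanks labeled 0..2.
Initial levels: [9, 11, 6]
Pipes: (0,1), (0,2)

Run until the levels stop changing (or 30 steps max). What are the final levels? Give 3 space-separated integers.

Answer: 10 8 8

Derivation:
Step 1: flows [1->0,0->2] -> levels [9 10 7]
Step 2: flows [1->0,0->2] -> levels [9 9 8]
Step 3: flows [0=1,0->2] -> levels [8 9 9]
Step 4: flows [1->0,2->0] -> levels [10 8 8]
Step 5: flows [0->1,0->2] -> levels [8 9 9]
  -> period-2 cycle: step 5 state = step 3 state; never stabilizes
  -> state at step 30: (30-3) mod 2 = 1, same as step 4 -> [10 8 8]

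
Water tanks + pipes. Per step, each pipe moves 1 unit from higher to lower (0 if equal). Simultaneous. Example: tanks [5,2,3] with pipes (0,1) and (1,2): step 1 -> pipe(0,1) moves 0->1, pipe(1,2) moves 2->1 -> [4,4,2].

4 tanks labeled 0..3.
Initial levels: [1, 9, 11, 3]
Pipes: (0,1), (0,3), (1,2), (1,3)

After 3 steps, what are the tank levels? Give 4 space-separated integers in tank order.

Answer: 5 6 8 5

Derivation:
Step 1: flows [1->0,3->0,2->1,1->3] -> levels [3 8 10 3]
Step 2: flows [1->0,0=3,2->1,1->3] -> levels [4 7 9 4]
Step 3: flows [1->0,0=3,2->1,1->3] -> levels [5 6 8 5]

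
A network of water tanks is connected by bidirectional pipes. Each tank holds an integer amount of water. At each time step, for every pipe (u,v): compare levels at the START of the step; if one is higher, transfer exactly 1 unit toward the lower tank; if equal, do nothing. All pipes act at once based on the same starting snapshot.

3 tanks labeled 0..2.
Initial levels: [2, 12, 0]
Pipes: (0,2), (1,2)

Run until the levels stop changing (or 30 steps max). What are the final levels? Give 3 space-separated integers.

Step 1: flows [0->2,1->2] -> levels [1 11 2]
Step 2: flows [2->0,1->2] -> levels [2 10 2]
Step 3: flows [0=2,1->2] -> levels [2 9 3]
Step 4: flows [2->0,1->2] -> levels [3 8 3]
Step 5: flows [0=2,1->2] -> levels [3 7 4]
Step 6: flows [2->0,1->2] -> levels [4 6 4]
Step 7: flows [0=2,1->2] -> levels [4 5 5]
Step 8: flows [2->0,1=2] -> levels [5 5 4]
Step 9: flows [0->2,1->2] -> levels [4 4 6]
Step 10: flows [2->0,2->1] -> levels [5 5 4]
  -> period-2 cycle: step 10 state = step 8 state; never stabilizes
  -> state at step 30: (30-8) mod 2 = 0, same as step 8 -> [5 5 4]

Answer: 5 5 4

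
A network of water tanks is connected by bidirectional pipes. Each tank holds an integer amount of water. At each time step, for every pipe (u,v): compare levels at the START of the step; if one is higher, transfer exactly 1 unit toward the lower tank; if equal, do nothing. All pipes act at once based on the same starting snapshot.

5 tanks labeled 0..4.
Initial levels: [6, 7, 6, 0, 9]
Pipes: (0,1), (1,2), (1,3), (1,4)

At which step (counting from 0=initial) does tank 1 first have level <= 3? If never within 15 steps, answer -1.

Answer: -1

Derivation:
Step 1: flows [1->0,1->2,1->3,4->1] -> levels [7 5 7 1 8]
Step 2: flows [0->1,2->1,1->3,4->1] -> levels [6 7 6 2 7]
Step 3: flows [1->0,1->2,1->3,1=4] -> levels [7 4 7 3 7]
Step 4: flows [0->1,2->1,1->3,4->1] -> levels [6 6 6 4 6]
Step 5: flows [0=1,1=2,1->3,1=4] -> levels [6 5 6 5 6]
Step 6: flows [0->1,2->1,1=3,4->1] -> levels [5 8 5 5 5]
Step 7: flows [1->0,1->2,1->3,1->4] -> levels [6 4 6 6 6]
Step 8: flows [0->1,2->1,3->1,4->1] -> levels [5 8 5 5 5]
  -> period-2 cycle (repeats step 6); tank 1 never drops to <=3
Tank 1 never reaches <=3 within 15 steps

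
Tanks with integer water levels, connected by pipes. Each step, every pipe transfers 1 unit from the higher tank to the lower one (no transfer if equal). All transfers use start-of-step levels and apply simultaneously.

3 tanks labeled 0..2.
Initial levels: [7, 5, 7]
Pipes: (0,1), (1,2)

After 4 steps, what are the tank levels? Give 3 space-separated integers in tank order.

Step 1: flows [0->1,2->1] -> levels [6 7 6]
Step 2: flows [1->0,1->2] -> levels [7 5 7]
  -> period-2 cycle: step 2 state = step 0 state
  -> state at step 4: (4-0) mod 2 = 0, same as step 0 -> [7 5 7]

Answer: 7 5 7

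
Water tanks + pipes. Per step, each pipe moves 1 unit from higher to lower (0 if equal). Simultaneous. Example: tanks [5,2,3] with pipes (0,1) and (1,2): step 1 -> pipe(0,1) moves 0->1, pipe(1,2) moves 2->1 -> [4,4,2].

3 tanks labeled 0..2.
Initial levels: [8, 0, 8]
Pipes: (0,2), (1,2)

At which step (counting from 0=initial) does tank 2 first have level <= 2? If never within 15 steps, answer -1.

Step 1: flows [0=2,2->1] -> levels [8 1 7]
Step 2: flows [0->2,2->1] -> levels [7 2 7]
Step 3: flows [0=2,2->1] -> levels [7 3 6]
Step 4: flows [0->2,2->1] -> levels [6 4 6]
Step 5: flows [0=2,2->1] -> levels [6 5 5]
Step 6: flows [0->2,1=2] -> levels [5 5 6]
Step 7: flows [2->0,2->1] -> levels [6 6 4]
Step 8: flows [0->2,1->2] -> levels [5 5 6]
  -> period-2 cycle (repeats step 6); tank 2 never drops to <=2
Tank 2 never reaches <=2 within 15 steps

Answer: -1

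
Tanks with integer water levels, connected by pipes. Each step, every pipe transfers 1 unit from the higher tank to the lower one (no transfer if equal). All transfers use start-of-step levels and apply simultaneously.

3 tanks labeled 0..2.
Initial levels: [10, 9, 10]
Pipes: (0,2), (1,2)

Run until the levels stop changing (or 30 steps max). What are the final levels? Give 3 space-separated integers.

Answer: 9 9 11

Derivation:
Step 1: flows [0=2,2->1] -> levels [10 10 9]
Step 2: flows [0->2,1->2] -> levels [9 9 11]
Step 3: flows [2->0,2->1] -> levels [10 10 9]
  -> period-2 cycle: step 3 state = step 1 state; never stabilizes
  -> state at step 30: (30-1) mod 2 = 1, same as step 2 -> [9 9 11]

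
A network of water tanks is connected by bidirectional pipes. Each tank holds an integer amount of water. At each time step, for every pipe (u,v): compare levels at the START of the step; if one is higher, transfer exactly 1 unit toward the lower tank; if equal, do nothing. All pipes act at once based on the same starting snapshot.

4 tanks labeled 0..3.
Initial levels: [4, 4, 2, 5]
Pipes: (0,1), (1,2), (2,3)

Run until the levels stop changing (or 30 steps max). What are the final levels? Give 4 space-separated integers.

Answer: 3 5 3 4

Derivation:
Step 1: flows [0=1,1->2,3->2] -> levels [4 3 4 4]
Step 2: flows [0->1,2->1,2=3] -> levels [3 5 3 4]
Step 3: flows [1->0,1->2,3->2] -> levels [4 3 5 3]
Step 4: flows [0->1,2->1,2->3] -> levels [3 5 3 4]
  -> period-2 cycle: step 4 state = step 2 state; never stabilizes
  -> state at step 30: (30-2) mod 2 = 0, same as step 2 -> [3 5 3 4]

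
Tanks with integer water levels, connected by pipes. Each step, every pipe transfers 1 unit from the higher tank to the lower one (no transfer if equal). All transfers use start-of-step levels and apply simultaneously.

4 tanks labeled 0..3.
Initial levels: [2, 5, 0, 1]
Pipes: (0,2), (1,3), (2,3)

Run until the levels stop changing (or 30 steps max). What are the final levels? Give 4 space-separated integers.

Step 1: flows [0->2,1->3,3->2] -> levels [1 4 2 1]
Step 2: flows [2->0,1->3,2->3] -> levels [2 3 0 3]
Step 3: flows [0->2,1=3,3->2] -> levels [1 3 2 2]
Step 4: flows [2->0,1->3,2=3] -> levels [2 2 1 3]
Step 5: flows [0->2,3->1,3->2] -> levels [1 3 3 1]
Step 6: flows [2->0,1->3,2->3] -> levels [2 2 1 3]
  -> period-2 cycle: step 6 state = step 4 state; never stabilizes
  -> state at step 30: (30-4) mod 2 = 0, same as step 4 -> [2 2 1 3]

Answer: 2 2 1 3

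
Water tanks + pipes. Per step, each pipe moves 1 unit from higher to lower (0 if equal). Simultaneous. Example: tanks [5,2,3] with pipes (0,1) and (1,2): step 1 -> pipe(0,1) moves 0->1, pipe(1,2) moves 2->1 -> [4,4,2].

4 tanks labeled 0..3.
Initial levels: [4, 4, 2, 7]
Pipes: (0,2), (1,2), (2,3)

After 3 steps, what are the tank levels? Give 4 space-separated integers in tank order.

Step 1: flows [0->2,1->2,3->2] -> levels [3 3 5 6]
Step 2: flows [2->0,2->1,3->2] -> levels [4 4 4 5]
Step 3: flows [0=2,1=2,3->2] -> levels [4 4 5 4]

Answer: 4 4 5 4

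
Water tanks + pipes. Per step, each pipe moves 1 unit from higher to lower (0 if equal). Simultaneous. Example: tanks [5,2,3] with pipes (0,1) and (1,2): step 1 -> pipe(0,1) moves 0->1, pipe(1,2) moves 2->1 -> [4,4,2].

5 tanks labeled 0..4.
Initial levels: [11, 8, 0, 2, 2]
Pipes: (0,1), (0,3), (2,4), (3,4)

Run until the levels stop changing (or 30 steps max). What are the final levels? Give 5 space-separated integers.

Step 1: flows [0->1,0->3,4->2,3=4] -> levels [9 9 1 3 1]
Step 2: flows [0=1,0->3,2=4,3->4] -> levels [8 9 1 3 2]
Step 3: flows [1->0,0->3,4->2,3->4] -> levels [8 8 2 3 2]
Step 4: flows [0=1,0->3,2=4,3->4] -> levels [7 8 2 3 3]
Step 5: flows [1->0,0->3,4->2,3=4] -> levels [7 7 3 4 2]
Step 6: flows [0=1,0->3,2->4,3->4] -> levels [6 7 2 4 4]
Step 7: flows [1->0,0->3,4->2,3=4] -> levels [6 6 3 5 3]
Step 8: flows [0=1,0->3,2=4,3->4] -> levels [5 6 3 5 4]
Step 9: flows [1->0,0=3,4->2,3->4] -> levels [6 5 4 4 4]
Step 10: flows [0->1,0->3,2=4,3=4] -> levels [4 6 4 5 4]
Step 11: flows [1->0,3->0,2=4,3->4] -> levels [6 5 4 3 5]
Step 12: flows [0->1,0->3,4->2,4->3] -> levels [4 6 5 5 3]
Step 13: flows [1->0,3->0,2->4,3->4] -> levels [6 5 4 3 5]
  -> period-2 cycle: step 13 state = step 11 state; never stabilizes
  -> state at step 30: (30-11) mod 2 = 1, same as step 12 -> [4 6 5 5 3]

Answer: 4 6 5 5 3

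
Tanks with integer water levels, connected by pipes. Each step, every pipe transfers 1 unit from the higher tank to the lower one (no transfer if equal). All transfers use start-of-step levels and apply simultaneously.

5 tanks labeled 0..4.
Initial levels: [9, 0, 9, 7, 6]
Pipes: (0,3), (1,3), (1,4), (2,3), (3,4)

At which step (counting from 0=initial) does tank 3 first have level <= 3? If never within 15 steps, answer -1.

Step 1: flows [0->3,3->1,4->1,2->3,3->4] -> levels [8 2 8 7 6]
Step 2: flows [0->3,3->1,4->1,2->3,3->4] -> levels [7 4 7 7 6]
Step 3: flows [0=3,3->1,4->1,2=3,3->4] -> levels [7 6 7 5 6]
Step 4: flows [0->3,1->3,1=4,2->3,4->3] -> levels [6 5 6 9 5]
Step 5: flows [3->0,3->1,1=4,3->2,3->4] -> levels [7 6 7 5 6]
  -> period-2 cycle (repeats step 3); tank 3 never drops to <=3
Tank 3 never reaches <=3 within 15 steps

Answer: -1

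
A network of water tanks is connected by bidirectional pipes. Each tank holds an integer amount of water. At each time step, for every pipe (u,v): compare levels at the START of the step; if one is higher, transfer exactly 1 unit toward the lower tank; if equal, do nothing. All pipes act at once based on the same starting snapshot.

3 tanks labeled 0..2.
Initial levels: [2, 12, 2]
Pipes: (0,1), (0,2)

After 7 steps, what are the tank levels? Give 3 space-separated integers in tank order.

Answer: 6 5 5

Derivation:
Step 1: flows [1->0,0=2] -> levels [3 11 2]
Step 2: flows [1->0,0->2] -> levels [3 10 3]
Step 3: flows [1->0,0=2] -> levels [4 9 3]
Step 4: flows [1->0,0->2] -> levels [4 8 4]
Step 5: flows [1->0,0=2] -> levels [5 7 4]
Step 6: flows [1->0,0->2] -> levels [5 6 5]
Step 7: flows [1->0,0=2] -> levels [6 5 5]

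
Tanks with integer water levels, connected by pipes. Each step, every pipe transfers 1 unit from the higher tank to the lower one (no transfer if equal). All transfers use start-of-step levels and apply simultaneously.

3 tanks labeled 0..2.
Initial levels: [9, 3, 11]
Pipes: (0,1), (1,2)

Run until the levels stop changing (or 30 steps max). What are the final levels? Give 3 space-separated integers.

Step 1: flows [0->1,2->1] -> levels [8 5 10]
Step 2: flows [0->1,2->1] -> levels [7 7 9]
Step 3: flows [0=1,2->1] -> levels [7 8 8]
Step 4: flows [1->0,1=2] -> levels [8 7 8]
Step 5: flows [0->1,2->1] -> levels [7 9 7]
Step 6: flows [1->0,1->2] -> levels [8 7 8]
  -> period-2 cycle: step 6 state = step 4 state; never stabilizes
  -> state at step 30: (30-4) mod 2 = 0, same as step 4 -> [8 7 8]

Answer: 8 7 8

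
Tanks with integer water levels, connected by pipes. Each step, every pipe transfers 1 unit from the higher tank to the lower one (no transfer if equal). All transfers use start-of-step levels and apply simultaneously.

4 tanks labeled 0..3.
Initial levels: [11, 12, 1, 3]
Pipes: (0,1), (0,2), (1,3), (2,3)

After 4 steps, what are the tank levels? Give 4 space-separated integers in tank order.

Answer: 7 8 6 6

Derivation:
Step 1: flows [1->0,0->2,1->3,3->2] -> levels [11 10 3 3]
Step 2: flows [0->1,0->2,1->3,2=3] -> levels [9 10 4 4]
Step 3: flows [1->0,0->2,1->3,2=3] -> levels [9 8 5 5]
Step 4: flows [0->1,0->2,1->3,2=3] -> levels [7 8 6 6]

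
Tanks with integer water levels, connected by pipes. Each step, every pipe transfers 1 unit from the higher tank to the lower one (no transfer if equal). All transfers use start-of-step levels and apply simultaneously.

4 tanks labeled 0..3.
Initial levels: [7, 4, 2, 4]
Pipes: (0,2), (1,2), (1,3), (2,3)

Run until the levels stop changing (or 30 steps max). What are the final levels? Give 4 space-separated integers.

Step 1: flows [0->2,1->2,1=3,3->2] -> levels [6 3 5 3]
Step 2: flows [0->2,2->1,1=3,2->3] -> levels [5 4 4 4]
Step 3: flows [0->2,1=2,1=3,2=3] -> levels [4 4 5 4]
Step 4: flows [2->0,2->1,1=3,2->3] -> levels [5 5 2 5]
Step 5: flows [0->2,1->2,1=3,3->2] -> levels [4 4 5 4]
  -> period-2 cycle: step 5 state = step 3 state; never stabilizes
  -> state at step 30: (30-3) mod 2 = 1, same as step 4 -> [5 5 2 5]

Answer: 5 5 2 5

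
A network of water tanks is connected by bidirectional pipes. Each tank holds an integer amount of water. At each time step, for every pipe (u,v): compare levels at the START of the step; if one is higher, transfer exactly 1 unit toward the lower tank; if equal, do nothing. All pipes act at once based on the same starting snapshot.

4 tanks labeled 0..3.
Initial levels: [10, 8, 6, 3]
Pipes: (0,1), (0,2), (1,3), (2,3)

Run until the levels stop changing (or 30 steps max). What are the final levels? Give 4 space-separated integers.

Answer: 8 5 6 8

Derivation:
Step 1: flows [0->1,0->2,1->3,2->3] -> levels [8 8 6 5]
Step 2: flows [0=1,0->2,1->3,2->3] -> levels [7 7 6 7]
Step 3: flows [0=1,0->2,1=3,3->2] -> levels [6 7 8 6]
Step 4: flows [1->0,2->0,1->3,2->3] -> levels [8 5 6 8]
Step 5: flows [0->1,0->2,3->1,3->2] -> levels [6 7 8 6]
  -> period-2 cycle: step 5 state = step 3 state; never stabilizes
  -> state at step 30: (30-3) mod 2 = 1, same as step 4 -> [8 5 6 8]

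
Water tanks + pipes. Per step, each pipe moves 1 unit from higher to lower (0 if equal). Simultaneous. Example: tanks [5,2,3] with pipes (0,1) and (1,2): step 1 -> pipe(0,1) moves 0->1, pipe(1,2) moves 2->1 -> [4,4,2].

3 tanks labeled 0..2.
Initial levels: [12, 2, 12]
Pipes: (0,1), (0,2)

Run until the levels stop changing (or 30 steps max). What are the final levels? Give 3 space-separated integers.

Step 1: flows [0->1,0=2] -> levels [11 3 12]
Step 2: flows [0->1,2->0] -> levels [11 4 11]
Step 3: flows [0->1,0=2] -> levels [10 5 11]
Step 4: flows [0->1,2->0] -> levels [10 6 10]
Step 5: flows [0->1,0=2] -> levels [9 7 10]
Step 6: flows [0->1,2->0] -> levels [9 8 9]
Step 7: flows [0->1,0=2] -> levels [8 9 9]
Step 8: flows [1->0,2->0] -> levels [10 8 8]
Step 9: flows [0->1,0->2] -> levels [8 9 9]
  -> period-2 cycle: step 9 state = step 7 state; never stabilizes
  -> state at step 30: (30-7) mod 2 = 1, same as step 8 -> [10 8 8]

Answer: 10 8 8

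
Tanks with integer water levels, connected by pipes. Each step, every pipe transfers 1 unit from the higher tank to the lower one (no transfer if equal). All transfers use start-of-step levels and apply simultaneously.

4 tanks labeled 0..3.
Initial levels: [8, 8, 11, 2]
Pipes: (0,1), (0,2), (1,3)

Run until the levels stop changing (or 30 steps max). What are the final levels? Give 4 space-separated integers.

Answer: 8 6 7 8

Derivation:
Step 1: flows [0=1,2->0,1->3] -> levels [9 7 10 3]
Step 2: flows [0->1,2->0,1->3] -> levels [9 7 9 4]
Step 3: flows [0->1,0=2,1->3] -> levels [8 7 9 5]
Step 4: flows [0->1,2->0,1->3] -> levels [8 7 8 6]
Step 5: flows [0->1,0=2,1->3] -> levels [7 7 8 7]
Step 6: flows [0=1,2->0,1=3] -> levels [8 7 7 7]
Step 7: flows [0->1,0->2,1=3] -> levels [6 8 8 7]
Step 8: flows [1->0,2->0,1->3] -> levels [8 6 7 8]
Step 9: flows [0->1,0->2,3->1] -> levels [6 8 8 7]
  -> period-2 cycle: step 9 state = step 7 state; never stabilizes
  -> state at step 30: (30-7) mod 2 = 1, same as step 8 -> [8 6 7 8]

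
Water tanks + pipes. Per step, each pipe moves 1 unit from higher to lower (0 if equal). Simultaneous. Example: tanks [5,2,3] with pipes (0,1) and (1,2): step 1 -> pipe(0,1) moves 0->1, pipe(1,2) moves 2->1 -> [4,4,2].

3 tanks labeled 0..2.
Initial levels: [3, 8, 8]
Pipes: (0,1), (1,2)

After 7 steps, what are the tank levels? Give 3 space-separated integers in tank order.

Step 1: flows [1->0,1=2] -> levels [4 7 8]
Step 2: flows [1->0,2->1] -> levels [5 7 7]
Step 3: flows [1->0,1=2] -> levels [6 6 7]
Step 4: flows [0=1,2->1] -> levels [6 7 6]
Step 5: flows [1->0,1->2] -> levels [7 5 7]
Step 6: flows [0->1,2->1] -> levels [6 7 6]
  -> period-2 cycle: step 6 state = step 4 state
  -> state at step 7: (7-4) mod 2 = 1, same as step 5 -> [7 5 7]

Answer: 7 5 7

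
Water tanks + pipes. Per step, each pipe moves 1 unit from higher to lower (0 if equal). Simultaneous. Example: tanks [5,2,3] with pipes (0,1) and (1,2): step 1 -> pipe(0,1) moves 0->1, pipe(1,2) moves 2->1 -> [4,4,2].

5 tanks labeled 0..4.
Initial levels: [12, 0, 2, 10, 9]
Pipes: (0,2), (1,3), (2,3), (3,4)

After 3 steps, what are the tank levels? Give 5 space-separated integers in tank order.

Answer: 9 3 7 6 8

Derivation:
Step 1: flows [0->2,3->1,3->2,3->4] -> levels [11 1 4 7 10]
Step 2: flows [0->2,3->1,3->2,4->3] -> levels [10 2 6 6 9]
Step 3: flows [0->2,3->1,2=3,4->3] -> levels [9 3 7 6 8]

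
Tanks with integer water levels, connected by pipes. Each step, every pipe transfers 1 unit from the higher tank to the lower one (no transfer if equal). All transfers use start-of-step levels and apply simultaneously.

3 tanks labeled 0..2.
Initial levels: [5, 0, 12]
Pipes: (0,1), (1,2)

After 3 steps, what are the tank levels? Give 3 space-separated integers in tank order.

Answer: 4 4 9

Derivation:
Step 1: flows [0->1,2->1] -> levels [4 2 11]
Step 2: flows [0->1,2->1] -> levels [3 4 10]
Step 3: flows [1->0,2->1] -> levels [4 4 9]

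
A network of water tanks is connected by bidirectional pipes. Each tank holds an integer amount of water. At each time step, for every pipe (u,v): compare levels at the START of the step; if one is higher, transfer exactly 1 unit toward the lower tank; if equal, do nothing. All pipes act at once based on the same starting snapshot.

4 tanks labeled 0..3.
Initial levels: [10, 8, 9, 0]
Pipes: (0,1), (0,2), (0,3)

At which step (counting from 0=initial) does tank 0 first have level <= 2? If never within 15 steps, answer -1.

Answer: -1

Derivation:
Step 1: flows [0->1,0->2,0->3] -> levels [7 9 10 1]
Step 2: flows [1->0,2->0,0->3] -> levels [8 8 9 2]
Step 3: flows [0=1,2->0,0->3] -> levels [8 8 8 3]
Step 4: flows [0=1,0=2,0->3] -> levels [7 8 8 4]
Step 5: flows [1->0,2->0,0->3] -> levels [8 7 7 5]
Step 6: flows [0->1,0->2,0->3] -> levels [5 8 8 6]
Step 7: flows [1->0,2->0,3->0] -> levels [8 7 7 5]
  -> period-2 cycle (repeats step 5); tank 0 never drops to <=2
Tank 0 never reaches <=2 within 15 steps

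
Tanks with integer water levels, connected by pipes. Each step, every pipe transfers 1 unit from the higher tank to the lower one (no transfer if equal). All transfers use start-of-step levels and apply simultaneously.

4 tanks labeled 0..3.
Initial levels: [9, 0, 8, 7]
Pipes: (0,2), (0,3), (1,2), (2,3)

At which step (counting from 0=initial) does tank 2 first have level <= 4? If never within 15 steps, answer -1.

Answer: -1

Derivation:
Step 1: flows [0->2,0->3,2->1,2->3] -> levels [7 1 7 9]
Step 2: flows [0=2,3->0,2->1,3->2] -> levels [8 2 7 7]
Step 3: flows [0->2,0->3,2->1,2=3] -> levels [6 3 7 8]
Step 4: flows [2->0,3->0,2->1,3->2] -> levels [8 4 6 6]
Step 5: flows [0->2,0->3,2->1,2=3] -> levels [6 5 6 7]
Step 6: flows [0=2,3->0,2->1,3->2] -> levels [7 6 6 5]
Step 7: flows [0->2,0->3,1=2,2->3] -> levels [5 6 6 7]
Step 8: flows [2->0,3->0,1=2,3->2] -> levels [7 6 6 5]
  -> period-2 cycle (repeats step 6); tank 2 never drops to <=4
Tank 2 never reaches <=4 within 15 steps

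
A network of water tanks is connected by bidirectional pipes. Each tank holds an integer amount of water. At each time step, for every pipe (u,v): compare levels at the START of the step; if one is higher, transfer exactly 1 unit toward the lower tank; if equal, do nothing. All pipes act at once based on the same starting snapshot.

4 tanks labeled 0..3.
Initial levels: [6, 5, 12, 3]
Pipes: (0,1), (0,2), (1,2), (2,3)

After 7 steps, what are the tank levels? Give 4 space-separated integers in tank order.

Answer: 6 6 8 6

Derivation:
Step 1: flows [0->1,2->0,2->1,2->3] -> levels [6 7 9 4]
Step 2: flows [1->0,2->0,2->1,2->3] -> levels [8 7 6 5]
Step 3: flows [0->1,0->2,1->2,2->3] -> levels [6 7 7 6]
Step 4: flows [1->0,2->0,1=2,2->3] -> levels [8 6 5 7]
Step 5: flows [0->1,0->2,1->2,3->2] -> levels [6 6 8 6]
Step 6: flows [0=1,2->0,2->1,2->3] -> levels [7 7 5 7]
Step 7: flows [0=1,0->2,1->2,3->2] -> levels [6 6 8 6]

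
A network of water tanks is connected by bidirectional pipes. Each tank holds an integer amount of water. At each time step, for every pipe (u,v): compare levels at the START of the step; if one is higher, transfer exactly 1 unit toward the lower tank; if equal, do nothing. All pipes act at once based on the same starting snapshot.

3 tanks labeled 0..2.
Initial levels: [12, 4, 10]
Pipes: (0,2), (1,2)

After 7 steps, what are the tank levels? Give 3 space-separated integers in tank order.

Answer: 9 9 8

Derivation:
Step 1: flows [0->2,2->1] -> levels [11 5 10]
Step 2: flows [0->2,2->1] -> levels [10 6 10]
Step 3: flows [0=2,2->1] -> levels [10 7 9]
Step 4: flows [0->2,2->1] -> levels [9 8 9]
Step 5: flows [0=2,2->1] -> levels [9 9 8]
Step 6: flows [0->2,1->2] -> levels [8 8 10]
Step 7: flows [2->0,2->1] -> levels [9 9 8]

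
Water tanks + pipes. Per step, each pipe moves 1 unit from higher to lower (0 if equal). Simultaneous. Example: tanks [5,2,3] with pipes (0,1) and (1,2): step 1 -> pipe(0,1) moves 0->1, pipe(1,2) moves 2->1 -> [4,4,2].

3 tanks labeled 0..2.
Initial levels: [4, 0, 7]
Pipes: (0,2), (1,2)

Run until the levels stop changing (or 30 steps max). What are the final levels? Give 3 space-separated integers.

Answer: 4 4 3

Derivation:
Step 1: flows [2->0,2->1] -> levels [5 1 5]
Step 2: flows [0=2,2->1] -> levels [5 2 4]
Step 3: flows [0->2,2->1] -> levels [4 3 4]
Step 4: flows [0=2,2->1] -> levels [4 4 3]
Step 5: flows [0->2,1->2] -> levels [3 3 5]
Step 6: flows [2->0,2->1] -> levels [4 4 3]
  -> period-2 cycle: step 6 state = step 4 state; never stabilizes
  -> state at step 30: (30-4) mod 2 = 0, same as step 4 -> [4 4 3]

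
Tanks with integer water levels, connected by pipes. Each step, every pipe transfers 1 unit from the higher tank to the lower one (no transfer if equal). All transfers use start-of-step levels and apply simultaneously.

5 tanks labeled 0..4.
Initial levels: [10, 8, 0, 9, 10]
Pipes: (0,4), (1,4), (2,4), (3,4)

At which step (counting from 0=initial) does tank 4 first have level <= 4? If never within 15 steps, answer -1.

Step 1: flows [0=4,4->1,4->2,4->3] -> levels [10 9 1 10 7]
Step 2: flows [0->4,1->4,4->2,3->4] -> levels [9 8 2 9 9]
Step 3: flows [0=4,4->1,4->2,3=4] -> levels [9 9 3 9 7]
Step 4: flows [0->4,1->4,4->2,3->4] -> levels [8 8 4 8 9]
Step 5: flows [4->0,4->1,4->2,4->3] -> levels [9 9 5 9 5]
Step 6: flows [0->4,1->4,2=4,3->4] -> levels [8 8 5 8 8]
Step 7: flows [0=4,1=4,4->2,3=4] -> levels [8 8 6 8 7]
Step 8: flows [0->4,1->4,4->2,3->4] -> levels [7 7 7 7 9]
Step 9: flows [4->0,4->1,4->2,4->3] -> levels [8 8 8 8 5]
Step 10: flows [0->4,1->4,2->4,3->4] -> levels [7 7 7 7 9]
  -> period-2 cycle (repeats step 8); tank 4 never drops to <=4
Tank 4 never reaches <=4 within 15 steps

Answer: -1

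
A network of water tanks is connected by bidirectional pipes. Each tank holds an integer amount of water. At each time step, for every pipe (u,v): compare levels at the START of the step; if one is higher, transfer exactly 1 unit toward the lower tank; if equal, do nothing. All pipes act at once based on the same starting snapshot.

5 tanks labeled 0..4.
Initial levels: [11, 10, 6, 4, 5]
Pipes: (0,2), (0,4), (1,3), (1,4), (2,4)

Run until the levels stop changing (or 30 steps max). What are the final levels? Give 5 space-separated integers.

Step 1: flows [0->2,0->4,1->3,1->4,2->4] -> levels [9 8 6 5 8]
Step 2: flows [0->2,0->4,1->3,1=4,4->2] -> levels [7 7 8 6 8]
Step 3: flows [2->0,4->0,1->3,4->1,2=4] -> levels [9 7 7 7 6]
Step 4: flows [0->2,0->4,1=3,1->4,2->4] -> levels [7 6 7 7 9]
Step 5: flows [0=2,4->0,3->1,4->1,4->2] -> levels [8 8 8 6 6]
Step 6: flows [0=2,0->4,1->3,1->4,2->4] -> levels [7 6 7 7 9]
  -> period-2 cycle: step 6 state = step 4 state; never stabilizes
  -> state at step 30: (30-4) mod 2 = 0, same as step 4 -> [7 6 7 7 9]

Answer: 7 6 7 7 9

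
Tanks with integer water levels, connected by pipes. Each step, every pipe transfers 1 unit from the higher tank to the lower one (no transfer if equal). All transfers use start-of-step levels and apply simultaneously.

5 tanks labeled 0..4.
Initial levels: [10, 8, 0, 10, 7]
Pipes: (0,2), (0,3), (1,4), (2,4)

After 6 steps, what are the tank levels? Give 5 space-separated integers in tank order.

Answer: 8 7 7 7 6

Derivation:
Step 1: flows [0->2,0=3,1->4,4->2] -> levels [9 7 2 10 7]
Step 2: flows [0->2,3->0,1=4,4->2] -> levels [9 7 4 9 6]
Step 3: flows [0->2,0=3,1->4,4->2] -> levels [8 6 6 9 6]
Step 4: flows [0->2,3->0,1=4,2=4] -> levels [8 6 7 8 6]
Step 5: flows [0->2,0=3,1=4,2->4] -> levels [7 6 7 8 7]
Step 6: flows [0=2,3->0,4->1,2=4] -> levels [8 7 7 7 6]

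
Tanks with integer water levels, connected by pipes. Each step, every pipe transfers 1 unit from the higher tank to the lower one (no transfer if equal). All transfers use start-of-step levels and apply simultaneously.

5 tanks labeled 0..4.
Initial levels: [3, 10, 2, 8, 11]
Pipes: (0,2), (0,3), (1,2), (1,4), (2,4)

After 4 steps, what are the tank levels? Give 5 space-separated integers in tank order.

Step 1: flows [0->2,3->0,1->2,4->1,4->2] -> levels [3 10 5 7 9]
Step 2: flows [2->0,3->0,1->2,1->4,4->2] -> levels [5 8 6 6 9]
Step 3: flows [2->0,3->0,1->2,4->1,4->2] -> levels [7 8 7 5 7]
Step 4: flows [0=2,0->3,1->2,1->4,2=4] -> levels [6 6 8 6 8]

Answer: 6 6 8 6 8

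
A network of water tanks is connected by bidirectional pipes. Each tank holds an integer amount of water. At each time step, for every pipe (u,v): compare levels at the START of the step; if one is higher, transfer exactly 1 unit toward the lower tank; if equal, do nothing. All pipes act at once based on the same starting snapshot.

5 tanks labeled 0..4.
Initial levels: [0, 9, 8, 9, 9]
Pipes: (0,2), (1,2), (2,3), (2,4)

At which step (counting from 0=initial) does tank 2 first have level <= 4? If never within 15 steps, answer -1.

Answer: -1

Derivation:
Step 1: flows [2->0,1->2,3->2,4->2] -> levels [1 8 10 8 8]
Step 2: flows [2->0,2->1,2->3,2->4] -> levels [2 9 6 9 9]
Step 3: flows [2->0,1->2,3->2,4->2] -> levels [3 8 8 8 8]
Step 4: flows [2->0,1=2,2=3,2=4] -> levels [4 8 7 8 8]
Step 5: flows [2->0,1->2,3->2,4->2] -> levels [5 7 9 7 7]
Step 6: flows [2->0,2->1,2->3,2->4] -> levels [6 8 5 8 8]
Step 7: flows [0->2,1->2,3->2,4->2] -> levels [5 7 9 7 7]
  -> period-2 cycle (repeats step 5); tank 2 never drops to <=4
Tank 2 never reaches <=4 within 15 steps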